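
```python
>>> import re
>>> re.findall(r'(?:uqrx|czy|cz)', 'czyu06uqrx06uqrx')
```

['czy', 'uqrx', 'uqrx']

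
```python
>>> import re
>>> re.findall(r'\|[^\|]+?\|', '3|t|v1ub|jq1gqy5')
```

With no groups in the pattern, `findall` gives back each whole match — 1 here.

['|t|']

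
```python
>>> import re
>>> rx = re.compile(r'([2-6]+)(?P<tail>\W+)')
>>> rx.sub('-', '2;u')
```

'-u'

The pattern matches one or more of a character in [2-6] (captured); then one or more of a non-word character (captured as 'tail').
Matches: at [0:2] → '2;'.
Every occurrence is swapped for '-'.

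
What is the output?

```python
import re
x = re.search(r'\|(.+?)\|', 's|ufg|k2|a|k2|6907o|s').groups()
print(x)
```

Because the quantifier is non-greedy, it stops expanding at the earliest point where the rest of the pattern can succeed.
`search` walks the string left to right and returns the first match it finds.
The match spans [1:6] → '|ufg|'.
Captured: group 1 = 'ufg'.

('ufg',)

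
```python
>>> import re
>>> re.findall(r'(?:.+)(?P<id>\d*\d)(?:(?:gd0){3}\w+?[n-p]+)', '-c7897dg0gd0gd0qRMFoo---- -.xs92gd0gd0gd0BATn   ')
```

['2']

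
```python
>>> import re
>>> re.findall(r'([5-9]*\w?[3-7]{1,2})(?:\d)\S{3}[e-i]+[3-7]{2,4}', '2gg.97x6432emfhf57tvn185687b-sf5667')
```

This matches zero or more of a character in [5-9], then optionally a word character, then 1 to 2 of a character in [3-7] (captured); then a digit (non-capturing group); then exactly 3 of a non-whitespace character, then one or more of a character in [e-i], then 2 to 4 of a character in [3-7].
Matches: at [4:18] match '97x6432emfhf57', group 1 = '97x64'.
With a single group, `findall` returns only what that group captured — 1 item.

['97x64']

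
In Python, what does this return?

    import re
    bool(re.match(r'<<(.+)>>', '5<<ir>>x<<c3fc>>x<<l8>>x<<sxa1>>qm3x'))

With `match`, the pattern is implicitly anchored at the beginning.
Here the pattern fails at index 0, so the call returns None, and `bool(None)` is False.

False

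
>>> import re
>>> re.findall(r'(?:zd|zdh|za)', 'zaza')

No capturing groups, so `findall` returns the 2 full match strings.

['za', 'za']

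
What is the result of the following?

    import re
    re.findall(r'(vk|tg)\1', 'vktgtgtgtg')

`\1` is not a pattern — it's the concrete string captured by group 1, re-applied verbatim.
Matches: at [2:6] match 'tgtg', group 1 = 'tg'; at [6:10] match 'tgtg', group 1 = 'tg'.
Because there's exactly one group, `findall` drops the full match and keeps group 1 from each hit.

['tg', 'tg']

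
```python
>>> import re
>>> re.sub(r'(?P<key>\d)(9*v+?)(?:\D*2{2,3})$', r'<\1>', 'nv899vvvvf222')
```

Pattern: a digit (captured as 'key'); then zero or more of the literal '9', then one or more of a literal 'v' (lazy) (captured); then zero or more of a non-digit, then 2 to 3 of a literal '2' (non-capturing group); then anchored at the end.
Matches: at [2:13] → '899vvvvf222'.
The replacement refers to a captured group, so each match is rewritten using its own captured text.

'nv<8>'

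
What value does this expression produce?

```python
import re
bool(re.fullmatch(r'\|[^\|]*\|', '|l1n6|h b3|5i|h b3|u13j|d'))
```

False

For `fullmatch`, every character of the input must be accounted for by the pattern.
Here the string isn't matched end-to-end, so the call returns None, and `bool(None)` is False.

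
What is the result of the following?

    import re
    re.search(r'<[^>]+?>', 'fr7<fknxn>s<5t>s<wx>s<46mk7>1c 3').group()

'<fknxn>'

The match spans [3:10] → '<fknxn>'.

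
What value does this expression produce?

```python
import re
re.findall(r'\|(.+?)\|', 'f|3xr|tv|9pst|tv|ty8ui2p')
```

`findall` collects group 1 from each match (2 total).

['3xr', '9pst']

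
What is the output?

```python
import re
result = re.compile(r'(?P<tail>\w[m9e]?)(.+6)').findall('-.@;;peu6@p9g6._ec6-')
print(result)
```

[('pe', 'u6@p9g6._ec6')]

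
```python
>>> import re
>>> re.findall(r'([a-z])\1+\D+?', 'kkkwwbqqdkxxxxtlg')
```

['k', 'q', 'x']

`\1` is not a pattern — it's the concrete string captured by group 1, re-applied verbatim.
Walking the string: at [0:4] match 'kkkw', group 1 = 'k'; at [6:9] match 'qqd', group 1 = 'q'; at [10:15] match 'xxxxt', group 1 = 'x'.
One capturing group, so `findall` returns just the captured substring from each match — 3 in all.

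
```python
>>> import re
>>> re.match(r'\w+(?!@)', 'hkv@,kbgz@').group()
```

'hk'

`re.match` won't scan ahead — the pattern has to work from the very first character.
The match spans [0:2] → 'hk'.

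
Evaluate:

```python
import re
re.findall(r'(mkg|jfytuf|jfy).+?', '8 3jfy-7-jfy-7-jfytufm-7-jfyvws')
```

['jfy', 'jfy', 'jfytuf', 'jfy']

Branches in `(...|...)` are attempted left-to-right; the first branch that allows the whole pattern to succeed is taken.
Because there's exactly one group, `findall` drops the full match and keeps group 1 from each hit.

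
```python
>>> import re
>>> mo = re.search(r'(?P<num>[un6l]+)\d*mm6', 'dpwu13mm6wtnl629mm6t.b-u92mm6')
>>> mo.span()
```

The pattern matches one or more of one of [un6l] (captured as 'num'); then zero or more of a digit, then the literal 'mm6'.
Unlike `match`, `search` isn't anchored — it looks for the pattern anywhere in the string.
The match spans [3:9] → 'u13mm6'.
Captured: group 1 = 'u'.

(3, 9)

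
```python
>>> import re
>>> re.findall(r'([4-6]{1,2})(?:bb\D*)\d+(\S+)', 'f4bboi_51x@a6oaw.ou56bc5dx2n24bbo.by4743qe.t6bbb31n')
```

[('4', 'x@a6oaw.ou56bc5dx2n24bbo.by4743qe.t6bbb31n')]

With 2 capturing groups, `findall` returns a 2-tuple per match.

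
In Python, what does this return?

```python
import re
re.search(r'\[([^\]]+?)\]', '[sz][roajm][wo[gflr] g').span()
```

`search` walks the string left to right and returns the first match it finds.
The match spans [0:4] → '[sz]'.
Captured: group 1 = 'sz'.

(0, 4)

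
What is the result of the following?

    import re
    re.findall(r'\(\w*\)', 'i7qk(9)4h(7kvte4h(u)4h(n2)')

Walking the string: at [4:7] → '(9)'; at [17:20] → '(u)'; at [22:26] → '(n2)'.
Since nothing is captured, `findall` lists the 3 matched substrings directly.

['(9)', '(u)', '(n2)']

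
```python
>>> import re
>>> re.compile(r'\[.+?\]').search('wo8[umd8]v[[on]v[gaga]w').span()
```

(3, 9)

The `?` after the quantifier makes it lazy — it takes as little as possible before letting the rest of the pattern try.
The match spans [3:9] → '[umd8]'.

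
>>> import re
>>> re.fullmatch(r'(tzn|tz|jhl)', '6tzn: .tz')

None

`fullmatch` succeeds only if the pattern covers the string from start to end.
Here the pattern can't cover the whole string, so the call returns None.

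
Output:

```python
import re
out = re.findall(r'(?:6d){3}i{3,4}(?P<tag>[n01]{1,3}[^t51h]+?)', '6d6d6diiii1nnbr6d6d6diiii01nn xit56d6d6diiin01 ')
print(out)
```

['1nnb', '01nn', 'n01 ']

The `?` after the quantifier makes it lazy — it takes as little as possible before letting the rest of the pattern try.
`findall` collects group 1 from each match (3 total).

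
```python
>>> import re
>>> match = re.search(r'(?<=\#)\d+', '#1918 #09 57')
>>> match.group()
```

The positive lookaround only admits positions where the adjacent text matches; those characters stay outside the span.
The match spans [1:5] → '1918'.

'1918'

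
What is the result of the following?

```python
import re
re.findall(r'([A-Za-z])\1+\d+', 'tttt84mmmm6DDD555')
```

['t', 'm', 'D']

`\1` has to match the exact text group 1 already captured.
Walking the string: at [0:6] match 'tttt84', group 1 = 't'; at [6:11] match 'mmmm6', group 1 = 'm'; at [11:17] match 'DDD555', group 1 = 'D'.
One capturing group, so `findall` returns just the captured substring from each match — 3 in all.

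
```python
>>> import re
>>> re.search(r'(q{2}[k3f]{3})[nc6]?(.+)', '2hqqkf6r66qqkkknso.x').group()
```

The pattern matches exactly 2 of a literal 'q', then exactly 3 of one of [k3f] (captured); then optionally one of [nc6]; then one or more of any character (captured).
The match spans [10:20] → 'qqkkknso.x'.

'qqkkknso.x'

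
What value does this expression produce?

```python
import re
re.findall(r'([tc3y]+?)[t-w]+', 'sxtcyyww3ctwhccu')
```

With the lazy modifier that quantifier settles for the fewest repetitions that let the rest of the pattern succeed (the atoms after it are unaffected and can still be greedy).
One capturing group, so `findall` returns just the captured substring from each match — 3 in all.

['tcyy', '3c', 'cc']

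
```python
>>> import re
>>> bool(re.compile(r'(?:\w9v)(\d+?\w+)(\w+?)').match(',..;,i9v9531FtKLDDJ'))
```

False

This matches a word character, then the literal '9v' (non-capturing group); then one or more of a digit (lazy), then one or more of a word character (captured); then one or more of a word character (lazy) (captured).
`re.match` won't scan ahead — the pattern has to work from the very first character.
Here the string doesn't start with a match, so the call returns None, and `bool(None)` is False.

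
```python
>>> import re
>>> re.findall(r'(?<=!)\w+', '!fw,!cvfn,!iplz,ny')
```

['fw', 'cvfn', 'iplz']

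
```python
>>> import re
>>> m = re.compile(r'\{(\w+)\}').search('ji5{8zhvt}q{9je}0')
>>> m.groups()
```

The match spans [3:10] → '{8zhvt}'.
Captured: group 1 = '8zhvt'.

('8zhvt',)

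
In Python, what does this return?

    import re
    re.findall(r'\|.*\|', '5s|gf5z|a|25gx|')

`findall` yields the raw match text (1 of them) because the pattern has no groups.

['|gf5z|a|25gx|']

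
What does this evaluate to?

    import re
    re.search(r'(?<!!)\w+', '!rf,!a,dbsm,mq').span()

Because the assertion is negative and zero-width, positions next to the forbidden text are skipped.
The match spans [2:3] → 'f'.

(2, 3)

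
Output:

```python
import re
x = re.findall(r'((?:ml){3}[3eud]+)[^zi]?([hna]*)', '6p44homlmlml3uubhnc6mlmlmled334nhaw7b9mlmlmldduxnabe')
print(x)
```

Pattern: the literal 'ml' repeated 3 times, then one or more of one of [3eud] (captured); then optionally any character except [zi]; then zero or more of one of [hna] (captured).
Walking the string: at [6:18] match 'mlmlml3uubhn', groups = ('mlmlml3uu', 'hn'); at [20:34] match 'mlmlmled334nha', groups = ('mlmlmled33', 'nha'); at [38:50] match 'mlmlmldduxna', groups = ('mlmlmlddu', 'na').
`findall` packs the 2 group values into a tuple for every match.

[('mlmlml3uu', 'hn'), ('mlmlmled33', 'nha'), ('mlmlmlddu', 'na')]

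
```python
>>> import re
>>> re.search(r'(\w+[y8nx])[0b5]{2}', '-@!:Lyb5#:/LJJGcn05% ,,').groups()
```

Pattern: one or more of a word character, then one of [y8nx] (captured); then exactly 2 of one of [0b5].
`re.search` tries every starting position until one works.
The match spans [4:8] → 'Lyb5'.
Captured: group 1 = 'Ly'.

('Ly',)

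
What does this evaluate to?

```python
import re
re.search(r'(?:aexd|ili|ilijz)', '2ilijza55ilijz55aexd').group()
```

'ili'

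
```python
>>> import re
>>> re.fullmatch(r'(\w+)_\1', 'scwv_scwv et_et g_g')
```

None

`\1` has to match the exact text group 1 already captured.
`re.fullmatch` is like wrapping the pattern in `^…$` (in single-line mode).
Here the pattern can't cover the whole string, so the call returns None.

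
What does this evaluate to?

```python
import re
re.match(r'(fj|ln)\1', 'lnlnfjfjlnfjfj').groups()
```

('ln',)

The match spans [0:4] → 'lnln'.
Captured: group 1 = 'ln'.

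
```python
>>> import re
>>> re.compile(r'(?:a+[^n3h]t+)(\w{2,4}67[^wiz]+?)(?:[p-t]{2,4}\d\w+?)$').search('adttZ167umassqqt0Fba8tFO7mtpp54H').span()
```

(0, 32)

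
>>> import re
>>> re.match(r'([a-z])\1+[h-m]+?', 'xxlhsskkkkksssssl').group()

'xxl'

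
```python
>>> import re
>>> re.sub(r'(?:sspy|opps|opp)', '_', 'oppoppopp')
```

'___'

`sub` substitutes '_' at each match site.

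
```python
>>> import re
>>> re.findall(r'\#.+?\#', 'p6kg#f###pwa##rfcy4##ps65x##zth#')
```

['#f#', '##pwa#', '#rfcy4#', '#ps65x#', '#zth#']

A non-greedy quantifier consumes as few characters as it can — just enough that the remainder of the pattern still matches from where it stops; whatever follows it matches normally.
Matches: at [4:7] → '#f#'; at [7:13] → '##pwa#'; at [13:20] → '#rfcy4#'; at [20:27] → '#ps65x#'; at [27:32] → '#zth#'.
With no groups in the pattern, `findall` gives back each whole match — 5 here.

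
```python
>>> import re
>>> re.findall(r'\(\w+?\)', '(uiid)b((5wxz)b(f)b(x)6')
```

Matches: at [0:6] → '(uiid)'; at [8:14] → '(5wxz)'; at [15:18] → '(f)'; at [19:22] → '(x)'.
`findall` yields the raw match text (4 of them) because the pattern has no groups.

['(uiid)', '(5wxz)', '(f)', '(x)']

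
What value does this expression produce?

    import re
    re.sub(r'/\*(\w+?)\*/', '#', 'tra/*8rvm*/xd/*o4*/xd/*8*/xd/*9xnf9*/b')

'tra#xd#xd#xd#b'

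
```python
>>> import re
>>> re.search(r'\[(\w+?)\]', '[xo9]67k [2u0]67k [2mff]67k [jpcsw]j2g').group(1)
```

`re.search` scans for the first position where the pattern succeeds.
The match spans [0:5] → '[xo9]'.
Captured: group 1 = 'xo9'.

'xo9'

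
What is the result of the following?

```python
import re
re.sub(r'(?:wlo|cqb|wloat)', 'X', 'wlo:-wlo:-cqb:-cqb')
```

'X:-X:-X:-X'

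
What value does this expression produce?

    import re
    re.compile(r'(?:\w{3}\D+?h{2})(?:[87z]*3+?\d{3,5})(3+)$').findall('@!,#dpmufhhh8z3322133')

['3']

The pattern matches exactly 3 of a word character, then one or more of a non-digit (lazy), then exactly 2 of the literal 'h' (non-capturing group); then zero or more of one of [87z], then one or more of a literal '3' (lazy), then 3 to 5 of a digit (non-capturing group); then one or more of a literal '3' (captured); then anchored at the end.
Scanning left to right: at [4:21] match 'dpmufhhh8z3322133', group 1 = '3'.
`findall` collects group 1 from the one match (1 total).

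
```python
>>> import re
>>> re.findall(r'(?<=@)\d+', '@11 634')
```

['11']

The positive lookaround only admits positions where the adjacent text matches; those characters stay outside the span.
Walking the string: at [1:3] → '11'.
Since nothing is captured, `findall` lists the 1 matched substring directly.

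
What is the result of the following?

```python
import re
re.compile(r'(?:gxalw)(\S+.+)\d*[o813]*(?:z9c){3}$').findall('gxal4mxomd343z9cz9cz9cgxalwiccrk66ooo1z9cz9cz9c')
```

One capturing group, so `findall` returns just the captured substring from the one match — 1 in all.

['iccrk66ooo1']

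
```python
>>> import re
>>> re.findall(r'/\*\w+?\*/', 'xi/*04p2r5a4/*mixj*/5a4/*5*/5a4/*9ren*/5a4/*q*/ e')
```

['/*mixj*/', '/*5*/', '/*9ren*/', '/*q*/']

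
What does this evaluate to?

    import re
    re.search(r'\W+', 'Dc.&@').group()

Pattern: one or more of a non-word character.
Unlike `match`, `search` isn't anchored — it looks for the pattern anywhere in the string.
The match spans [2:5] → '.&@'.

'.&@'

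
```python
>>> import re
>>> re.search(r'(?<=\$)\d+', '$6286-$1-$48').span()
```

(1, 5)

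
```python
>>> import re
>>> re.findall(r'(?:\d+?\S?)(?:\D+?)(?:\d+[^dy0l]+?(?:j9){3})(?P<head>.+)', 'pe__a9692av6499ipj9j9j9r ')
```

['r ']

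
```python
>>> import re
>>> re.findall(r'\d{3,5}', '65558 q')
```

The pattern matches 3 to 5 of a digit.
Since nothing is captured, `findall` lists the 1 matched substring directly.

['65558']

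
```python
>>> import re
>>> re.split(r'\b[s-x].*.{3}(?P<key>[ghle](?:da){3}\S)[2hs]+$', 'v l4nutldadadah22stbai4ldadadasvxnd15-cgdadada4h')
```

Because the pattern has a capturing group, `split` also inserts each captured text between the pieces.

['', 'gdadada4', '']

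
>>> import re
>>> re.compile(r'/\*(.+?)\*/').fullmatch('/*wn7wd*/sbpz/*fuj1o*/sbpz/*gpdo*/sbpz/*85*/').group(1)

'wn7wd*/sbpz/*fuj1o*/sbpz/*gpdo*/sbpz/*85'

The match spans [0:44] → '/*wn7wd*/sbpz/*fuj1o*/sbpz/*gpdo*/sbpz/*85*/'.
Captured: group 1 = 'wn7wd*/sbpz/*fuj1o*/sbpz/*gpdo*/sbpz/*85'.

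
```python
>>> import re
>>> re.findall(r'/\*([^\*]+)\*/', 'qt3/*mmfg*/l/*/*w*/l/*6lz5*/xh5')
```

['mmfg', 'w', '6lz5']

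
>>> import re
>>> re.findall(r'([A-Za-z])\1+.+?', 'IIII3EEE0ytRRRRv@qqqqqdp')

['I', 'E', 'R', 'q']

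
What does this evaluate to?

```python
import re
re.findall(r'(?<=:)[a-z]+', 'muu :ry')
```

The `(?=…)`/`(?<=…)` assertion just peeks at neighbouring text; it doesn't advance the match position.
No capturing groups, so `findall` returns the 1 full match string.

['ry']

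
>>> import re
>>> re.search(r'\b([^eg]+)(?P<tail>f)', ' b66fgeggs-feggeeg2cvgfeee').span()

(1, 5)

This matches a word boundary (`\b`, zero-width); then one or more of any character except [eg] (captured); then a literal 'f' (captured as 'tail').
The match spans [1:5] → 'b66f'.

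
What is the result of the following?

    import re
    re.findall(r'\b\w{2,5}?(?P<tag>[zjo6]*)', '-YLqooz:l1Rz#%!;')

Because the quantifier is non-greedy, it stops expanding at the earliest point where the rest of the pattern can succeed.
Because there's exactly one group, `findall` drops the full match and keeps group 1 from each hit.

['', '']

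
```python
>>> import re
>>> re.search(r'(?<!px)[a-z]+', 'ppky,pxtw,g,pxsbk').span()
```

(0, 4)

Because the assertion is negative and zero-width, positions next to the forbidden text are skipped.
`re.search` scans for the first position where the pattern succeeds.
The match spans [0:4] → 'ppky'.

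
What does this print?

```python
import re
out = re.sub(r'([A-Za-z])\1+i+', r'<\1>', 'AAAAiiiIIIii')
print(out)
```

<A><I>

`\1` is not a pattern — it's the concrete string captured by group 1, re-applied verbatim.
`\1` in the replacement pulls in group 1's text for each match.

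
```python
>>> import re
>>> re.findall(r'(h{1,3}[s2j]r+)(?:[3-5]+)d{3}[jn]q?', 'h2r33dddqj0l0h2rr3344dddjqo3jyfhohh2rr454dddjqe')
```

One capturing group, so `findall` returns just the captured substring from each match — 2 in all.

['h2rr', 'hh2rr']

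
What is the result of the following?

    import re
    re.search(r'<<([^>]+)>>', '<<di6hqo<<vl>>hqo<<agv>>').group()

'<<di6hqo<<vl>>'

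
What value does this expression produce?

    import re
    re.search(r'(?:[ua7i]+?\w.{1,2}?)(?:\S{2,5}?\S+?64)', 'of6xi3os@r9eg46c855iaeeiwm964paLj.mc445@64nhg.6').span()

(4, 29)

Pattern: one or more of one of [ua7i] (lazy), then a word character, then 1 to 2 of any character (lazy) (non-capturing group); then 2 to 5 of a non-whitespace character (lazy), then one or more of a non-whitespace character (lazy), then the literal '64' (non-capturing group).
`search` walks the string left to right and returns the first match it finds.
The match spans [4:29] → 'i3os@r9eg46c855iaeeiwm964'.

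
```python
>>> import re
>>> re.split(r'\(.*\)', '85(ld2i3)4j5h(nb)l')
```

Matches to split on: at [2:17] → '(ld2i3)4j5h(nb)'.
Splitting on the pattern gives 2 pieces.

['85', 'l']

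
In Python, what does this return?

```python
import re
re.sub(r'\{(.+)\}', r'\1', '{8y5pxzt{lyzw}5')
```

'8y5pxzt{lyzw5'

Matches: at [0:14] → '{8y5pxzt{lyzw}'.
Each match is replaced using the text its own group 1 captured.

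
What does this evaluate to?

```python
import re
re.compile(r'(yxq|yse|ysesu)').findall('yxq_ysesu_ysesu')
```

['yxq', 'yse', 'yse']

`|` is ordered: at each position the engine commits to the first alternative that works.
With a single group, `findall` returns only what that group captured — 3 items.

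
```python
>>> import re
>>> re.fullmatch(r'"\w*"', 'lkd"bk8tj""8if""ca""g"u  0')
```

For `fullmatch`, every character of the input must be accounted for by the pattern.
Here there's no way to consume every character, so the call returns None.

None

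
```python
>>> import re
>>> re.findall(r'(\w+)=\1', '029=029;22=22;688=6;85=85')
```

['029', '22', '85']

`\1` is not a pattern — it's the concrete string captured by group 1, re-applied verbatim.
One capturing group, so `findall` returns just the captured substring from each match — 3 in all.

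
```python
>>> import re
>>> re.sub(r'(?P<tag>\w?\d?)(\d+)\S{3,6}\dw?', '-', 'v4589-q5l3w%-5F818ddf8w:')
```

This matches optionally a word character, then optionally a digit (captured as 'tag'); then one or more of a digit (captured); then 3 to 6 of a non-whitespace character, then a digit, then optionally the literal 'w'.
Each match is replaced by '-'.

'-%--ddf8w:'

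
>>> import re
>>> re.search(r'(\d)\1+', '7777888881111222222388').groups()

`\1` is not a pattern — it's the concrete string captured by group 1, re-applied verbatim.
Unlike `match`, `search` isn't anchored — it looks for the pattern anywhere in the string.
The match spans [0:4] → '7777'.
Captured: group 1 = '7'.

('7',)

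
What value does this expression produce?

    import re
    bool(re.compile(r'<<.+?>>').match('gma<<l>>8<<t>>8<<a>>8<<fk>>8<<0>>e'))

False

With `match`, the pattern is implicitly anchored at the beginning.
Here the string doesn't start with a match, so the call returns None, and `bool(None)` is False.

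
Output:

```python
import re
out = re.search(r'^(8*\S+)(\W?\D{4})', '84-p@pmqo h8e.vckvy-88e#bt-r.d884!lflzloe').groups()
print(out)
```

('84-p@pm', 'qo h')

The match spans [0:11] → '84-p@pmqo h'.
Captured: group 1 = '84-p@pm', group 2 = 'qo h'.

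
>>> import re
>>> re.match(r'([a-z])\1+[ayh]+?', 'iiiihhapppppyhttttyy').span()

(0, 5)

`\1` is not a pattern — it's the concrete string captured by group 1, re-applied verbatim.
`re.match` won't scan ahead — the pattern has to work from the very first character.
The match spans [0:5] → 'iiiih'.
Captured: group 1 = 'i'.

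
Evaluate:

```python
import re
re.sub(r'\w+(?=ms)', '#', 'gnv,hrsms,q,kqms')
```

Lookahead/lookbehind check context without consuming it, so the matched span excludes the asserted characters.
Matches: at [4:7] → 'hrs'; at [12:14] → 'kq'.
`sub` substitutes '#' at each match site.

'gnv,#ms,q,#ms'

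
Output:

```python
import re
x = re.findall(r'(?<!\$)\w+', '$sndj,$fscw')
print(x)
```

['ndj', 'scw']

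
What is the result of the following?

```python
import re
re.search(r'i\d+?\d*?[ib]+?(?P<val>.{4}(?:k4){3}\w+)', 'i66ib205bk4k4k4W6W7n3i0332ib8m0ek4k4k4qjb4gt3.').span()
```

(0, 45)

The match spans [0:45] → 'i66ib205bk4k4k4W6W7n3i0332ib8m0ek4k4k4qjb4gt3'.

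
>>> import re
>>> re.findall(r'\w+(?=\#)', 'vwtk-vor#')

['vor']

The positive lookaround only admits positions where the adjacent text matches; those characters stay outside the span.
Scanning left to right: at [5:8] → 'vor'.
With no groups in the pattern, `findall` gives back each whole match — 1 here.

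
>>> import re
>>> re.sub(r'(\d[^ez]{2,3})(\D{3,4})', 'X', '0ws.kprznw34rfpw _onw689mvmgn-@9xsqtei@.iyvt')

'XnwXonwX-@X.iyvt'

The pattern matches a digit, then 2 to 3 of any character except [ez] (captured); then 3 to 4 of a non-digit (captured).
Matches: at [0:8] → '0ws.kprz'; at [10:18] → '34rfpw _'; at [21:29] → '689mvmgn'; at [31:39] → '9xsqtei@'.
Each match is replaced by 'X'.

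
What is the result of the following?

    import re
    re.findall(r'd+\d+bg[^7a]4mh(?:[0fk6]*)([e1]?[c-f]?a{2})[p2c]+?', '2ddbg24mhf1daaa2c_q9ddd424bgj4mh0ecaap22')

This matches one or more of a literal 'd', then one or more of a digit; then the literal 'bg', then any character except [7a], then the literal '4mh'; then zero or more of one of [0fk6] (non-capturing group); then optionally one of [e1], then optionally a character in [c-f], then exactly 2 of the literal 'a' (captured); then one or more of one of [p2c] (lazy).
`findall` collects group 1 from the one match (1 total).

['ecaa']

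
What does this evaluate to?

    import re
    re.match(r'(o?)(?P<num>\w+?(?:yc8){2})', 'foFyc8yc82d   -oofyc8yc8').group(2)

The pattern matches optionally a literal 'o' (captured); then one or more of a word character (lazy), then the literal 'yc8' repeated 2 times (captured as 'num').
With `match`, the pattern is implicitly anchored at the beginning.
The match spans [0:9] → 'foFyc8yc8'.
Captured: group 1 = '', group 2 = 'foFyc8yc8'.

'foFyc8yc8'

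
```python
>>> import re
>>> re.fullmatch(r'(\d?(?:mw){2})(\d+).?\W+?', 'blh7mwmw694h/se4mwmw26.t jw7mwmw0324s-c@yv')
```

None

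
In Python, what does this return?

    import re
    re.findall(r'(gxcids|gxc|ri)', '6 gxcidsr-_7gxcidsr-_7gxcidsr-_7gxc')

`|` is ordered: at each position the engine commits to the first alternative that works.
One capturing group, so `findall` returns just the captured substring from each match — 4 in all.

['gxcids', 'gxcids', 'gxcids', 'gxc']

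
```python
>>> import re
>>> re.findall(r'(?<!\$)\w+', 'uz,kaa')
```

The negative lookahead/lookbehind blocks any match where the forbidden context is present.
Scanning left to right: at [0:2] → 'uz'; at [3:6] → 'kaa'.
Since nothing is captured, `findall` lists the 2 matched substrings directly.

['uz', 'kaa']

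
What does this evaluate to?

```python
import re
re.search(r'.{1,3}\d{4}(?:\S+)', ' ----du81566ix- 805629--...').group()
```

The pattern matches 1 to 3 of any character, then exactly 4 of a digit; then one or more of a non-whitespace character (non-capturing group).
The match spans [4:15] → '-du81566ix-'.

'-du81566ix-'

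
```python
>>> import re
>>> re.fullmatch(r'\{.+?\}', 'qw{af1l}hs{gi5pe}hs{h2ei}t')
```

`re.fullmatch` requires the pattern to consume the entire string.
Here there's no way to consume every character, so the call returns None.

None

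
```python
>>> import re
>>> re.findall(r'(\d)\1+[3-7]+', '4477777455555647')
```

['4']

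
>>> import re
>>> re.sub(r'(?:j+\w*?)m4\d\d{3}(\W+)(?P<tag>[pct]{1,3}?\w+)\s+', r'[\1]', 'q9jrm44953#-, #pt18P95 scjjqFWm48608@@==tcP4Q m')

'q9[#-, #]sc[@@==]m'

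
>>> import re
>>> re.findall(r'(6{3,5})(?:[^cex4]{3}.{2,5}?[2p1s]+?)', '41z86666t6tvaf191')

['6666']

With a single group, `findall` returns only what that group captured — 1 item.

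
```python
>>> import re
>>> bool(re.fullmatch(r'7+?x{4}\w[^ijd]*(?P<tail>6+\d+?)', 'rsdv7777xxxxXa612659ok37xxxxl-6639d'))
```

False

This matches one or more of the literal '7' (lazy), then exactly 4 of a literal 'x'; then a word character, then zero or more of any character except [ijd]; then one or more of the literal '6', then one or more of a digit (lazy) (captured as 'tail').
`re.fullmatch` requires the pattern to consume the entire string.
Here there's no way to consume every character, so the call returns None, and `bool(None)` is False.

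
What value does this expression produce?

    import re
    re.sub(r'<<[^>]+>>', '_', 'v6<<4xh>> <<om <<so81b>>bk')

'v6_ _bk'

Every occurrence is swapped for '_'.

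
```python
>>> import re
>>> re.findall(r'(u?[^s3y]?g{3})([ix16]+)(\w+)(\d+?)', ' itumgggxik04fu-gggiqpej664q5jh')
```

[('umggg', 'xi', 'k0', '4'), ('u-ggg', 'i', 'qpej664q', '5')]

Pattern: optionally a literal 'u', then optionally any character except [s3y], then exactly 3 of a literal 'g' (captured); then one or more of one of [ix16] (captured); then one or more of a word character (captured); then one or more of a digit (lazy) (captured).
Matches: at [3:13] match 'umgggxik04', groups = ('umggg', 'xi', 'k0', '4'); at [14:29] match 'u-gggiqpej664q5', groups = ('u-ggg', 'i', 'qpej664q', '5').
4 groups means each result is a tuple of 4 captured strings — 2 here.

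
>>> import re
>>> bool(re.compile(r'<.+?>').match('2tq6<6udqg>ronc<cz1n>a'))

False

`re.match` won't scan ahead — the pattern has to work from the very first character.
Here the string doesn't start with a match, so the call returns None, and `bool(None)` is False.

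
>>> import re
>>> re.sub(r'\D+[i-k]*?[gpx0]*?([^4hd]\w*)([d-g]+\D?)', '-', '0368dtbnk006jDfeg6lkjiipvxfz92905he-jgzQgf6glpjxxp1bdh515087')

This matches one or more of a non-digit, then zero or more of a character in [i-k] (lazy), then zero or more of one of [gpx0] (lazy); then any character except [4hd], then zero or more of a word character (captured); then one or more of a character in [d-g], then optionally a non-digit (captured).
`sub` substitutes '-' at each match site.

'0368--515087'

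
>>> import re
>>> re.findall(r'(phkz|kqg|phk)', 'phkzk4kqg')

['phkz', 'kqg']

Alternation tries branches left to right and keeps the first one that lets the overall match succeed at that position.
Matches: at [0:4] match 'phkz', group 1 = 'phkz'; at [6:9] match 'kqg', group 1 = 'kqg'.
One capturing group, so `findall` returns just the captured substring from each match — 2 in all.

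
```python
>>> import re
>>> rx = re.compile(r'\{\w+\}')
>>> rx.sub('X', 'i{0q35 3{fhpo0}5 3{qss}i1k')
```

'i{0q35 3X5 3Xi1k'

Matches: at [8:15] → '{fhpo0}'; at [18:23] → '{qss}'.
Each match is replaced by 'X'.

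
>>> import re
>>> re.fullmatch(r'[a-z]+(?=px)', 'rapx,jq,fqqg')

`re.fullmatch` requires the pattern to consume the entire string.
Here the string isn't matched end-to-end, so the call returns None.

None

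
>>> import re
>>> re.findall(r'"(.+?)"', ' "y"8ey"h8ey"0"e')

Walking the string: at [1:4] match '"y"', group 1 = 'y'; at [7:13] match '"h8ey"', group 1 = 'h8ey'.
Because there's exactly one group, `findall` drops the full match and keeps group 1 from each hit.

['y', 'h8ey']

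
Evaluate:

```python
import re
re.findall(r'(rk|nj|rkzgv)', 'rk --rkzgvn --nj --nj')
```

['rk', 'rk', 'nj', 'nj']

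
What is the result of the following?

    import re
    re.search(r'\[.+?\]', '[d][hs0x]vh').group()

Lazy quantifiers expand one character at a time until the remainder of the pattern can match.
The match spans [0:3] → '[d]'.

'[d]'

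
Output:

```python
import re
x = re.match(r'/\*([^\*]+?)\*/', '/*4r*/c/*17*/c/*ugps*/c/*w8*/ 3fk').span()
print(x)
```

(0, 6)

`match` is anchored at position 0; if the pattern doesn't fit there, it returns None.
The match spans [0:6] → '/*4r*/'.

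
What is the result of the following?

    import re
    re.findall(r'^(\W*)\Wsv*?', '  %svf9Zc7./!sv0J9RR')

This matches anchored at the start of the string; then zero or more of a non-word character (captured); then a non-word character, then the literal 's', then zero or more of a literal 'v' (lazy).
Scanning left to right: at [0:4] match '  %s', group 1 = '  '.
With a single group, `findall` returns only what that group captured — 1 item.

['  ']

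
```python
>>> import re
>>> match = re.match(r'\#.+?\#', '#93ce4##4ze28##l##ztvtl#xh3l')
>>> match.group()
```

'#93ce4#'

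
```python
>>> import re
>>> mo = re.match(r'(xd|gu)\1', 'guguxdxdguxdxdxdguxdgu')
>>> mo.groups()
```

('gu',)

The match spans [0:4] → 'gugu'.
Captured: group 1 = 'gu'.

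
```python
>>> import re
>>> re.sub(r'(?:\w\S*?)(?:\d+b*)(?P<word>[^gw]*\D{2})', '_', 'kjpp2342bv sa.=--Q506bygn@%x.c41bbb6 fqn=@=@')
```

'_@%_'

The pattern matches a word character, then zero or more of a non-whitespace character (lazy) (non-capturing group); then one or more of a digit, then zero or more of a literal 'b' (non-capturing group); then zero or more of any character except [gw], then exactly 2 of a non-digit (captured as 'word').
Each match is replaced by '_'.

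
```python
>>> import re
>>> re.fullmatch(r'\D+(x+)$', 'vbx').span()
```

For `fullmatch`, every character of the input must be accounted for by the pattern.
The match spans [0:3] → 'vbx'.

(0, 3)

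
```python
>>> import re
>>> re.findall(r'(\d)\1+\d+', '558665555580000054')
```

After group 1 captures some text, `\1` only succeeds where that same text appears again.
Scanning left to right: at [0:18] match '558665555580000054', group 1 = '5'.
Because there's exactly one group, `findall` drops the full match and keeps group 1 from the one hit.

['5']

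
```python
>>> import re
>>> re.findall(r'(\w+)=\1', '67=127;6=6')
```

['6']

`\1` is not a pattern — it's the concrete string captured by group 1, re-applied verbatim.
Matches: at [7:10] match '6=6', group 1 = '6'.
With a single group, `findall` returns only what that group captured — 1 item.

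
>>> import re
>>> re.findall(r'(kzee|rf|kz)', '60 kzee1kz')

`|` is ordered: at each position the engine commits to the first alternative that works.
With a single group, `findall` returns only what that group captured — 2 items.

['kzee', 'kz']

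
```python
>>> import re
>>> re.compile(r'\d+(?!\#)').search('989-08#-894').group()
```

`(?!…)`/`(?<!…)` only lets a position through if the neighbouring text does NOT match; no characters are consumed.
Unlike `match`, `search` isn't anchored — it looks for the pattern anywhere in the string.
The match spans [0:3] → '989'.

'989'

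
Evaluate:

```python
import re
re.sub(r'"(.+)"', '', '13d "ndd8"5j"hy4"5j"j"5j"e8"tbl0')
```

'13d tbl0'

Matches: at [4:28] → '"ndd8"5j"hy4"5j"j"5j"e8"'.
Each match is replaced by ''.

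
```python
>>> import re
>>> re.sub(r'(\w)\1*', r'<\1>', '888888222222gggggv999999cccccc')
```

'<8><2><g><v><9><c>'

After group 1 captures some text, `\1` only succeeds where that same text appears again.
Each match is replaced using the text its own group 1 captured.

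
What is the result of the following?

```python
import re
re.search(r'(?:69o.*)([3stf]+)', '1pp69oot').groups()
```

('t',)

Pattern: the literal '69o', then zero or more of any character (non-capturing group); then one or more of one of [3stf] (captured).
Unlike `match`, `search` isn't anchored — it looks for the pattern anywhere in the string.
The match spans [3:8] → '69oot'.
Captured: group 1 = 't'.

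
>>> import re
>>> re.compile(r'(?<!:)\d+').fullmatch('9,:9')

For `fullmatch`, every character of the input must be accounted for by the pattern.
Here there's no way to consume every character, so the call returns None.

None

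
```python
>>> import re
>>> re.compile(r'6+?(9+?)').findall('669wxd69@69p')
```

`findall` collects group 1 from each match (3 total).

['9', '9', '9']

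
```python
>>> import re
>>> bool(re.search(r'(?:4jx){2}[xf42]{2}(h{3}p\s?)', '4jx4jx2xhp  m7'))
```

False

This matches the literal '4jx' repeated 2 times, then exactly 2 of one of [xf42]; then exactly 3 of a literal 'h', then the literal 'p', then optionally whitespace (captured).
`re.search` scans for the first position where the pattern succeeds.
Here nothing in the string fits, so the call returns None, and `bool(None)` is False.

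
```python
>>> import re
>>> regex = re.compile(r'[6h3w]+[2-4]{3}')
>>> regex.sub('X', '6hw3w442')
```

'X'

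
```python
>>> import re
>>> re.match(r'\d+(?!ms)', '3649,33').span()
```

(0, 4)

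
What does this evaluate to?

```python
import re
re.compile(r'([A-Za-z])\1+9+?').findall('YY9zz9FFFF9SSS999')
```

['Y', 'z', 'F', 'S']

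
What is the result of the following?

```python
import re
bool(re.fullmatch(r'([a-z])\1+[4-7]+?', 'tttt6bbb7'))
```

`re.fullmatch` requires the pattern to consume the entire string.
Here the pattern can't cover the whole string, so the call returns None, and `bool(None)` is False.

False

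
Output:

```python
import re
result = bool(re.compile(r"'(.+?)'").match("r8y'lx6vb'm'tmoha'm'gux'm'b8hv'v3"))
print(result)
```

With `match`, the pattern is implicitly anchored at the beginning.
Here position 0 doesn't satisfy it, so the call returns None, and `bool(None)` is False.

False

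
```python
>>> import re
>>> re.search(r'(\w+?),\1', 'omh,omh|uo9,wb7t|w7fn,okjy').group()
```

'omh,omh'

After group 1 captures some text, `\1` only succeeds where that same text appears again.
The match spans [0:7] → 'omh,omh'.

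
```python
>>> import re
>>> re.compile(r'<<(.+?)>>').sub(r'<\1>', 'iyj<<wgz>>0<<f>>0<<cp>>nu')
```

A non-greedy quantifier consumes as few characters as it can — just enough that the remainder of the pattern still matches from where it stops; whatever follows it matches normally.
Matches: at [3:10] → '<<wgz>>'; at [11:16] → '<<f>>'; at [17:23] → '<<cp>>'.
The replacement refers to a captured group, so each match is rewritten using its own captured text.

'iyj<wgz>0<f>0<cp>nu'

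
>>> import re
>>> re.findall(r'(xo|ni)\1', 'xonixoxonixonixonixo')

`\1` is not a pattern — it's the concrete string captured by group 1, re-applied verbatim.
Matches: at [4:8] match 'xoxo', group 1 = 'xo'.
With a single group, `findall` returns only what that group captured — 1 item.

['xo']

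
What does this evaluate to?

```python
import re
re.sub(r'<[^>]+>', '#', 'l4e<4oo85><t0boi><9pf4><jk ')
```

'l4e###<jk '

Each match is replaced by '#'.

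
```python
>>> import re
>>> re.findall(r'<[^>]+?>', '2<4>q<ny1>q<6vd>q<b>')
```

['<4>', '<ny1>', '<6vd>', '<b>']

No capturing groups, so `findall` returns the 4 full match strings.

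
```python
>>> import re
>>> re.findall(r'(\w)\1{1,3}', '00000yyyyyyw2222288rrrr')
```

['0', 'y', 'y', '2', '8', 'r']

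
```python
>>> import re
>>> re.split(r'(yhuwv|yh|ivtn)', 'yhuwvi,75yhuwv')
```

`|` is ordered: at each position the engine commits to the first alternative that works.
Matches to split on: at [0:5] → 'yhuwv'; at [9:14] → 'yhuwv'.
Because the pattern has a capturing group, `split` also inserts each captured text between the pieces.

['', 'yhuwv', 'i,75', 'yhuwv', '']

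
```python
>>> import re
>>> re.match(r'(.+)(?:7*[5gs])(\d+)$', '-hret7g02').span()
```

This matches one or more of any character (captured); then zero or more of the literal '7', then one of [5gs] (non-capturing group); then one or more of a digit (captured); then anchored at the end.
`re.match` won't scan ahead — the pattern has to work from the very first character.
The match spans [0:9] → '-hret7g02'.
Captured: group 1 = '-hret7', group 2 = '02'.

(0, 9)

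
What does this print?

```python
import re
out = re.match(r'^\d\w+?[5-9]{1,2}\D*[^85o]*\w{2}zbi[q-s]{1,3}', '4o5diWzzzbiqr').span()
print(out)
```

(0, 13)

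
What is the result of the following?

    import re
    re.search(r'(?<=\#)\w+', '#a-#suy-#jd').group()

'a'

The positive lookaround only admits positions where the adjacent text matches; those characters stay outside the span.
`re.search` tries every starting position until one works.
The match spans [1:2] → 'a'.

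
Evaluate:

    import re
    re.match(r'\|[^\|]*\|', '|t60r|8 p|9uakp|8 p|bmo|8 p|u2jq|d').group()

With `match`, the pattern is implicitly anchored at the beginning.
The match spans [0:6] → '|t60r|'.

'|t60r|'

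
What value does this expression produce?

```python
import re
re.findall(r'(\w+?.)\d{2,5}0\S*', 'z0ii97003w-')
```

['z0ii']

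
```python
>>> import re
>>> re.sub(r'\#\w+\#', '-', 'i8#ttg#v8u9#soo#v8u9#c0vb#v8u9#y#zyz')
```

Every occurrence is swapped for '-'.

'i8-v8u9-v8u9-v8u9-zyz'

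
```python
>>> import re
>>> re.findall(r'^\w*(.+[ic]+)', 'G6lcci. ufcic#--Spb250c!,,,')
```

This matches anchored at the start of the string; then zero or more of a word character; then one or more of any character, then one or more of one of [ic] (captured).
Walking the string: at [0:23] match 'G6lcci. ufcic#--Spb250c', group 1 = '. ufcic#--Spb250c'.
Because there's exactly one group, `findall` drops the full match and keeps group 1 from the one hit.

['. ufcic#--Spb250c']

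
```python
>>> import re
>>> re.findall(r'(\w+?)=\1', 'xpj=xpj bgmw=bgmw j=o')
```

`\1` has to match the exact text group 1 already captured.
Matches: at [0:7] match 'xpj=xpj', group 1 = 'xpj'; at [8:17] match 'bgmw=bgmw', group 1 = 'bgmw'.
`findall` collects group 1 from each match (2 total).

['xpj', 'bgmw']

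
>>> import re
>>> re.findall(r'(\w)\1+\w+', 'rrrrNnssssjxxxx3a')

A backreference is literal: `\1` must see the identical characters the first group matched.
Walking the string: at [0:17] match 'rrrrNnssssjxxxx3a', group 1 = 'r'.
`findall` collects group 1 from the one match (1 total).

['r']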